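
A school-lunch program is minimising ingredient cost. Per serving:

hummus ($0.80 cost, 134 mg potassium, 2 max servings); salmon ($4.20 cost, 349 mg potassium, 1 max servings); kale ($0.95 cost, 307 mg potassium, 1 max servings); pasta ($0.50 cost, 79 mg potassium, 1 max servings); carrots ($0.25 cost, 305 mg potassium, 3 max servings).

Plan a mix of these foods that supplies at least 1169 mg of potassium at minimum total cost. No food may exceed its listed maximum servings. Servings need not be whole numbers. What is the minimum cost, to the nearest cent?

$1.54

Cost per mg of potassium: carrots $0.0008, kale $0.0031, hummus $0.0060, pasta $0.0063, salmon $0.0120.
Take 3 servings of carrots: +915.0 mg potassium for $0.75 (total $0.75, still need 254.0 mg).
Take 0.8274 servings of kale: +254.0 mg potassium for $0.79 (total $1.54, still need 0.0 mg).
Filling from the cheapest source first is optimal under one linear minimum: $1.54.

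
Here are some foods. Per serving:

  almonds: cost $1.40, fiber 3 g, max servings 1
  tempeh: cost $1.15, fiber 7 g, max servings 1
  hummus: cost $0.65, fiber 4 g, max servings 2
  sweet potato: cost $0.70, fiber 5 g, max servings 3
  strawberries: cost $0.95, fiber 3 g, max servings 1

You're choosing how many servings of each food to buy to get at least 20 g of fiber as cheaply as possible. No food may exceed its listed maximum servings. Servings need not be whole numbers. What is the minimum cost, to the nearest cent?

$2.91

Cost per g of fiber: sweet potato $0.1400, hummus $0.1625, tempeh $0.1643, strawberries $0.3167, almonds $0.4667.
Take 3 servings of sweet potato: +15.0 g fiber for $2.10 (total $2.10, still need 5.0 g).
Take 1.25 servings of hummus: +5.0 g fiber for $0.81 (total $2.91, still need 0.0 g).
Filling from the cheapest source first is optimal under one linear minimum: $2.91.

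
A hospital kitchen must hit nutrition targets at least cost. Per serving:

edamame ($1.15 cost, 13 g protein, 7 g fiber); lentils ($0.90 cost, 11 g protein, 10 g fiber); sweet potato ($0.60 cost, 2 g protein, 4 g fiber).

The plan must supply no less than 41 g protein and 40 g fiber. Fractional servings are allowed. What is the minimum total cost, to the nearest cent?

$3.60

For a min-cost LP with two ≥-constraints, a basic feasible solution has at most two positive variables.
edamame only: max(41/13, 40/7) = 5.714 servings → $6.57.
lentils only: max(41/11, 40/10) = 4 servings → $3.60.
sweet potato only: max(41/2, 40/4) = 20.5 servings → $12.30.
edamame + lentils: the both-tight solution has a negative serving — not a feasible corner.
edamame + sweet potato with both tight: 2.211 servings and 6.132 servings → $6.22.
lentils + sweet potato with both tight: 3.5 servings and 1.25 servings → $3.90.
Cheapest feasible corner: $3.60.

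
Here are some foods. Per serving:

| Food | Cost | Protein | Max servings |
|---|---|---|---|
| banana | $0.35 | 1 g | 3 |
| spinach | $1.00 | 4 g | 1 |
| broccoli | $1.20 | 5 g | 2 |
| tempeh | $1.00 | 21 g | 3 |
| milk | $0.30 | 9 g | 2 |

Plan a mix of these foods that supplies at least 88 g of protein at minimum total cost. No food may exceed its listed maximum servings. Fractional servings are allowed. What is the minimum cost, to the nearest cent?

$5.28

Cost per g of protein: milk $0.0333, tempeh $0.0476, broccoli $0.2400, spinach $0.2500, banana $0.3500.
Take 2 servings of milk: +18.0 g protein for $0.60 (total $0.60, still need 70.0 g).
Take 3 servings of tempeh: +63.0 g protein for $3.00 (total $3.60, still need 7.0 g).
Take 1.4 servings of broccoli: +7.0 g protein for $1.68 (total $5.28, still need 0.0 g).
Greedy by cheapest-per-g is optimal for a single linear constraint, so the minimum cost is $5.28.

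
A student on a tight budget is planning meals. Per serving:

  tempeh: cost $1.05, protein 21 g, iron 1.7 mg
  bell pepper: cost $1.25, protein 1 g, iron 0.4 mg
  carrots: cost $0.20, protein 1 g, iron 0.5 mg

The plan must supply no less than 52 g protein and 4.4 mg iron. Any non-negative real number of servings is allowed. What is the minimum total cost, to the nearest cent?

At the optimum either one food covers both requirements or two foods hit both targets exactly; no other combination can be cheaper.
tempeh only: max(52/21, 4.4/1.7) = 2.588 servings → $2.72.
bell pepper only: max(52/1, 4.4/0.4) = 52 servings → $65.00.
carrots only: max(52/1, 4.4/0.5) = 52 servings → $10.40.
tempeh + bell pepper with both tight: 2.448 servings and 0.597 servings → $3.32.
tempeh + carrots with both tight: 2.455 servings and 0.4545 servings → $2.67.
bell pepper + carrots with both targets exact would need a negative amount; discard.
Cheapest feasible corner: $2.67.

$2.67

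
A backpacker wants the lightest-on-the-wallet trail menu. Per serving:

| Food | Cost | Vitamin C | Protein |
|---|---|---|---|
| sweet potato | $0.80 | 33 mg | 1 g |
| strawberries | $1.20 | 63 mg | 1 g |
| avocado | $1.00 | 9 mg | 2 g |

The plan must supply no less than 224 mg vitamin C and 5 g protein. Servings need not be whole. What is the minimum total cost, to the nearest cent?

sweet potato only: max(224/33, 5/1) = 6.788 servings → $5.43.
strawberries only: max(224/63, 5/1) = 5 servings → $6.00.
avocado only: max(224/9, 5/2) = 24.89 servings → $24.89.
sweet potato + strawberries with both tight: 3.033 servings and 1.967 servings → $4.79.
sweet potato + avocado: the both-tight solution has a negative serving — not a feasible corner.
strawberries + avocado with both tight: 3.444 servings and 0.7778 servings → $4.91.
The minimum over all feasible corners is $4.79.

$4.79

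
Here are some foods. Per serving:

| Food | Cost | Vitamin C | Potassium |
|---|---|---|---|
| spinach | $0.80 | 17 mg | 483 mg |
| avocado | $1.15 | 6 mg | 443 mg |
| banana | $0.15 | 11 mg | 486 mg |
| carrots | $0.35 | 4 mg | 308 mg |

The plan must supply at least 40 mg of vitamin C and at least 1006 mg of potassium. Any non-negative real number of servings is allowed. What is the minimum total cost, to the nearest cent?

$0.55

The cheapest plan sits at a corner of the feasible region — with two constraints it uses at most two foods.
spinach only: max(40/17, 1006/483) = 2.353 servings → $1.88.
avocado only: max(40/6, 1006/443) = 6.667 servings → $7.67.
banana only: max(40/11, 1006/486) = 3.636 servings → $0.55.
carrots only: max(40/4, 1006/308) = 10 servings → $3.50.
spinach + avocado with both targets exact would need a negative amount; discard.
spinach + banana: intersection lies outside the first quadrant.
spinach + carrots with both targets exact would need a negative amount; discard.
avocado + banana: intersection lies outside the first quadrant.
avocado + carrots: the both-tight solution has a negative serving — not a feasible corner.
banana + carrots with both targets exact would need a negative amount; discard.
So the least-cost plan costs $0.55.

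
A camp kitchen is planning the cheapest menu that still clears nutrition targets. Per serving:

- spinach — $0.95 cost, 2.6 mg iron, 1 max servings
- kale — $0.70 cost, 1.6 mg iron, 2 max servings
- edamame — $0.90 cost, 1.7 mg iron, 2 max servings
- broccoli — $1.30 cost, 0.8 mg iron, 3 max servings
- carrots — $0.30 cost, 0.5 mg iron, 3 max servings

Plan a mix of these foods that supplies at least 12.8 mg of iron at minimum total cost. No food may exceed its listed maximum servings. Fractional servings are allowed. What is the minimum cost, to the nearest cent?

$8.46

Cost per mg of iron: spinach $0.3654, kale $0.4375, edamame $0.5294, carrots $0.6000, broccoli $1.6250.
Take 1 serving of spinach: +2.6 mg iron for $0.95 (total $0.95, still need 10.2 mg).
Take 2 servings of kale: +3.2 mg iron for $1.40 (total $2.35, still need 7.0 mg).
Take 2 servings of edamame: +3.4 mg iron for $1.80 (total $4.15, still need 3.6 mg).
Take 3 servings of carrots: +1.5 mg iron for $0.90 (total $5.05, still need 2.1 mg).
Take 2.625 servings of broccoli: +2.1 mg iron for $3.41 (total $8.46, still need 0.0 mg).
Filling from the cheapest source first is optimal under one linear minimum: $8.46.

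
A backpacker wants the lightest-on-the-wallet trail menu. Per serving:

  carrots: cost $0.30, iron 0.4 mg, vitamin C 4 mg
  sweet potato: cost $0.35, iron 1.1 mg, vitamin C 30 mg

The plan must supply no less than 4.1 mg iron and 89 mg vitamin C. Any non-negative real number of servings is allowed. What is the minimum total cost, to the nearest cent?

With two linear requirements the optimum uses one or two foods; enumerate the corners.
carrots only: max(4.1/0.4, 89/4) = 22.25 servings → $6.67.
sweet potato only: max(4.1/1.1, 89/30) = 3.727 servings → $1.30.
carrots + sweet potato with both tight: 3.303 servings and 2.526 servings → $1.88.
The minimum over all feasible corners is $1.30.

$1.30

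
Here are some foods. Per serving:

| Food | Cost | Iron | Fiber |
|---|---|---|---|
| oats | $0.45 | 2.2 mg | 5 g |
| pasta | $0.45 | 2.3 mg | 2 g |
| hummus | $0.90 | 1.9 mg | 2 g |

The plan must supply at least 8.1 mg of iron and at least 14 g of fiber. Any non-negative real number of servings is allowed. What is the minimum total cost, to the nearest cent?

Check every corner: each single food scaled to meet both minima, and each pair solved so both constraints bind.
oats only: max(8.1/2.2, 14/5) = 3.682 servings → $1.66.
pasta only: max(8.1/2.3, 14/2) = 7 servings → $3.15.
hummus only: max(8.1/1.9, 14/2) = 7 servings → $6.30.
oats + pasta with both tight: 2.254 servings and 1.366 servings → $1.63.
oats + hummus with both tight: 2.039 servings and 1.902 servings → $2.63.
pasta + hummus with both targets exact would need a negative amount; discard.
The minimum over all feasible corners is $1.63.

$1.63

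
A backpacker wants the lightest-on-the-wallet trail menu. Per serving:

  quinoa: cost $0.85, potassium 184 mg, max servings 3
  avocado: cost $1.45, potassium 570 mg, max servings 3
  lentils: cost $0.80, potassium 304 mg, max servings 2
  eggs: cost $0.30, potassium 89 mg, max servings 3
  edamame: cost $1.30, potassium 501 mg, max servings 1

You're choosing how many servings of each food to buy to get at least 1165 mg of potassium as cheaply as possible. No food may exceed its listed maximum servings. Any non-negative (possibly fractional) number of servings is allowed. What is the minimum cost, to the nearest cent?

$2.96

Cost per mg of potassium: avocado $0.0025, edamame $0.0026, lentils $0.0026, eggs $0.0034, quinoa $0.0046.
Take 2.044 servings of avocado: +1165.0 mg potassium for $2.96 (total $2.96, still need 0.0 mg).
Greedy by cheapest-per-mg is optimal for a single linear constraint, so the minimum cost is $2.96.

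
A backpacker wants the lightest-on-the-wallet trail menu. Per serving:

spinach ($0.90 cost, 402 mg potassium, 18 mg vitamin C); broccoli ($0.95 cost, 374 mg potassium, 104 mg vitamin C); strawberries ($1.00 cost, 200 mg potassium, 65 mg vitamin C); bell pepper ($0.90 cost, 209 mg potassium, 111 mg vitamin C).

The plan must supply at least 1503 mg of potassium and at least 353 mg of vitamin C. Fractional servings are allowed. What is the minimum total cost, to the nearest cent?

$3.73

spinach only: max(1503/402, 353/18) = 19.61 servings → $17.65.
broccoli only: max(1503/374, 353/104) = 4.019 servings → $3.82.
strawberries only: max(1503/200, 353/65) = 7.515 servings → $7.51.
bell pepper only: max(1503/209, 353/111) = 7.191 servings → $6.47.
spinach + broccoli with both tight: 0.6925 servings and 3.274 servings → $3.73.
spinach + strawberries with both tight: 1.203 servings and 5.098 servings → $6.18.
spinach + bell pepper with both tight: 2.277 servings and 2.811 servings → $4.58.
broccoli + strawberries with both targets exact would need a negative amount; discard.
broccoli + bell pepper: the both-tight solution has a negative serving — not a feasible corner.
strawberries + bell pepper: the both-tight solution has a negative serving — not a feasible corner.
The minimum over all feasible corners is $3.73.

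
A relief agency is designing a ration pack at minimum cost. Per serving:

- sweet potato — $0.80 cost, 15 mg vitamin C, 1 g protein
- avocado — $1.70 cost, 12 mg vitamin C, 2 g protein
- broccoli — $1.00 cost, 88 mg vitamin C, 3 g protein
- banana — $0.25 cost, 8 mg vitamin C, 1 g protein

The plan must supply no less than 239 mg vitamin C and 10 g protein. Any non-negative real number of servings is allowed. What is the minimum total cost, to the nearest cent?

The cheapest plan sits at a corner of the feasible region — with two constraints it uses at most two foods.
sweet potato only: max(239/15, 10/1) = 15.93 servings → $12.75.
avocado only: max(239/12, 10/2) = 19.92 servings → $33.86.
broccoli only: max(239/88, 10/3) = 3.333 servings → $3.33.
banana only: max(239/8, 10/1) = 29.88 servings → $7.47.
sweet potato + avocado: the both-tight solution has a negative serving — not a feasible corner.
sweet potato + broccoli with both tight: 3.791 servings and 2.07 servings → $5.10.
sweet potato + banana: the both-tight solution has a negative serving — not a feasible corner.
avocado + broccoli with both tight: 1.164 servings and 2.557 servings → $4.54.
avocado + banana: the both-tight solution has a negative serving — not a feasible corner.
broccoli + banana with both tight: 2.484 servings and 2.547 servings → $3.12.
So the least-cost plan costs $3.12.

$3.12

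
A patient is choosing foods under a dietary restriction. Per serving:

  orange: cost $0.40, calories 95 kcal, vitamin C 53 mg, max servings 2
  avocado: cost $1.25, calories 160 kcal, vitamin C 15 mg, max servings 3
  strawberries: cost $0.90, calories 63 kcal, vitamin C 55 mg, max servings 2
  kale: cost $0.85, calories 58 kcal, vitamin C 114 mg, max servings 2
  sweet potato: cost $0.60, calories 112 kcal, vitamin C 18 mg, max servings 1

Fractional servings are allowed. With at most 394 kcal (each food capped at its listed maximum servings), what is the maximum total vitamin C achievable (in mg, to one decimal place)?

Vitamin C per kcal: kale 1.966, strawberries 0.873, orange 0.5579, sweet potato 0.1607, avocado 0.09375.
Take 2 servings of kale: uses 116 kcal, +228.0 mg vitamin C (running total 228.0 mg).
Take 2 servings of strawberries: uses 126 kcal, +110.0 mg vitamin C (running total 338.0 mg).
Take 1.6 servings of orange: uses 152 kcal, +84.8 mg vitamin C (running total 422.8 mg).
Greedy by best ratio exhausts the calories allowance optimally: 422.8 mg.

422.8 mg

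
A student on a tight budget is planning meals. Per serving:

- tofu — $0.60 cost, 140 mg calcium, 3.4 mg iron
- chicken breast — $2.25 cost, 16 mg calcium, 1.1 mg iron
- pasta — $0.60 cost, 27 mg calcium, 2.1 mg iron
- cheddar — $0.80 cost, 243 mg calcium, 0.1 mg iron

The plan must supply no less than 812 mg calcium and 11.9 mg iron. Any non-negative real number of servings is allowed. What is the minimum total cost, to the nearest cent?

Two binding constraints pin down two serving amounts, so the optimal mix uses at most two foods. The candidates are each food alone (scaled to the tighter of calcium/iron) and each pair with both constraints tight.
tofu only: max(812/140, 11.9/3.4) = 5.8 servings → $3.48.
chicken breast only: max(812/16, 11.9/1.1) = 50.75 servings → $114.19.
pasta only: max(812/27, 11.9/2.1) = 30.07 servings → $18.04.
cheddar only: max(812/243, 11.9/0.1) = 119 servings → $95.20.
tofu + chicken breast: the both-tight solution has a negative serving — not a feasible corner.
tofu + pasta: intersection lies outside the first quadrant.
tofu + cheddar with both tight: 3.46 servings and 1.348 servings → $3.15.
chicken breast + pasta: the both-tight solution has a negative serving — not a feasible corner.
chicken breast + cheddar with both tight: 10.58 servings and 2.645 servings → $25.92.
pasta + cheddar with both tight: 5.537 servings and 2.726 servings → $5.50.
Cheapest feasible corner: $3.15.

$3.15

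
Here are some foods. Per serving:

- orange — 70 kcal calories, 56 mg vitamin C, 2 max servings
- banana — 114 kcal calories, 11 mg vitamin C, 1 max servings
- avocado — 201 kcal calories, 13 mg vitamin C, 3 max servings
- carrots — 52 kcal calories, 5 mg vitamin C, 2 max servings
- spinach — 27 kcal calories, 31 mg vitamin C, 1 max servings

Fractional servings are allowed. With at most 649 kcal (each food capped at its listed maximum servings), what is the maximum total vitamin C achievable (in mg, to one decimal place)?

Vitamin C per kcal: spinach 1.148, orange 0.8, banana 0.09649, carrots 0.09615, avocado 0.06468.
Take 1 serving of spinach: uses 27 kcal, +31.0 mg vitamin C (running total 31.0 mg).
Take 2 servings of orange: uses 140 kcal, +112.0 mg vitamin C (running total 143.0 mg).
Take 1 serving of banana: uses 114 kcal, +11.0 mg vitamin C (running total 154.0 mg).
Take 2 servings of carrots: uses 104 kcal, +10.0 mg vitamin C (running total 164.0 mg).
Take 1.313 servings of avocado: uses 264 kcal, +17.1 mg vitamin C (running total 181.1 mg).
Filling greedily by vitamin C-per-kcal is optimal for one linear limit, giving 181.1 mg.

181.1 mg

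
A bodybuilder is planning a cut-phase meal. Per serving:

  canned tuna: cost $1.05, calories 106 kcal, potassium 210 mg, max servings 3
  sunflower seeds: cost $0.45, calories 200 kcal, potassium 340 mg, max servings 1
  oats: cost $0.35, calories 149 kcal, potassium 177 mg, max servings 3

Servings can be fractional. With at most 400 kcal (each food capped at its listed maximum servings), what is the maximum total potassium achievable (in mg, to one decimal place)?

Potassium per kcal: canned tuna 1.981, sunflower seeds 1.7, oats 1.188.
Take 3 servings of canned tuna: uses 318 kcal, +630.0 mg potassium (running total 630.0 mg).
Take 0.41 servings of sunflower seeds: uses 82 kcal, +139.4 mg potassium (running total 769.4 mg).
Filling greedily by potassium-per-kcal is optimal for one linear limit, giving 769.4 mg.

769.4 mg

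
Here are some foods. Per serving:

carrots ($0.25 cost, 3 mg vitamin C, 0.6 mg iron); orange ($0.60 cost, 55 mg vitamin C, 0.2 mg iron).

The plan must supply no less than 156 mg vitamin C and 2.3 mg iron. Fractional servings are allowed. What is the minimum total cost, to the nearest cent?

$2.34

Compare the cost at each extreme point of the feasible region.
carrots only: max(156/3, 2.3/0.6) = 52 servings → $13.00.
orange only: max(156/55, 2.3/0.2) = 11.5 servings → $6.90.
carrots + orange with both tight: 2.941 servings and 2.676 servings → $2.34.
So the least-cost plan costs $2.34.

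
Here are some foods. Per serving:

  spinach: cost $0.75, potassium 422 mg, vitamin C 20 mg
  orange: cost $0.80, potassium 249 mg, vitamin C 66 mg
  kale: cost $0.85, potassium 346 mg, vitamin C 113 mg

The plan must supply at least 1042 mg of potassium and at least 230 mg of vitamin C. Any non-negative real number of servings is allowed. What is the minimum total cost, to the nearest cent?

$2.29

At the optimum either one food covers both requirements or two foods hit both targets exactly; no other combination can be cheaper.
spinach only: max(1042/422, 230/20) = 11.5 servings → $8.62.
orange only: max(1042/249, 230/66) = 4.185 servings → $3.35.
kale only: max(1042/346, 230/113) = 3.012 servings → $2.56.
spinach + orange with both tight: 0.5029 servings and 3.332 servings → $3.04.
spinach + kale with both tight: 0.9362 servings and 1.87 servings → $2.29.
orange + kale: intersection lies outside the first quadrant.
So the least-cost plan costs $2.29.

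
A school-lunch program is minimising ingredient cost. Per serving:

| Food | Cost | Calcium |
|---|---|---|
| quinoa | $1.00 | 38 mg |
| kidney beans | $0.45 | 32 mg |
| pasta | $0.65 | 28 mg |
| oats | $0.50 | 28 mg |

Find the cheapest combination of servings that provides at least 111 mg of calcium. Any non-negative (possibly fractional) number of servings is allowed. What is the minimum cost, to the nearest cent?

Cost per mg of calcium: kidney beans $0.0141, oats $0.0179, pasta $0.0232, quinoa $0.0263.
With no serving limits, use only kidney beans: 111 mg / 32 mg = 3.469 servings × $0.45 = $1.56.

$1.56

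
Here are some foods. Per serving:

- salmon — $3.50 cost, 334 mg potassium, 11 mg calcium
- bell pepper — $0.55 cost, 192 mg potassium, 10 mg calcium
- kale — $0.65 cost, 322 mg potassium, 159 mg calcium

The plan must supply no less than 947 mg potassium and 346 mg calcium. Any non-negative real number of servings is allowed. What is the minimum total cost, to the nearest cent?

Minimising a linear cost over {potassium ≥ 947, calcium ≥ 346, servings ≥ 0} — the optimum is at a vertex, using one or two foods.
salmon only: max(947/334, 346/11) = 31.45 servings → $110.09.
bell pepper only: max(947/192, 346/10) = 34.6 servings → $19.03.
kale only: max(947/322, 346/159) = 2.941 servings → $1.91.
salmon + bell pepper: intersection lies outside the first quadrant.
salmon + kale with both tight: 0.7901 servings and 2.121 servings → $4.14.
bell pepper + kale with both tight: 1.434 servings and 2.086 servings → $2.14.
Cheapest feasible corner: $1.91.

$1.91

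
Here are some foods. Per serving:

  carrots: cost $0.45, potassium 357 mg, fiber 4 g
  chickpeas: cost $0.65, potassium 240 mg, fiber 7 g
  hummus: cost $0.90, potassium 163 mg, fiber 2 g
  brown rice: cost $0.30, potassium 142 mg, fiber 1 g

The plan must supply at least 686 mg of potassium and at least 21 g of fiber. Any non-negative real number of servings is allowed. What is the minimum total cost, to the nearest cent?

$1.95

The cheapest plan sits at a corner of the feasible region — with two constraints it uses at most two foods.
carrots only: max(686/357, 21/4) = 5.25 servings → $2.36.
chickpeas only: max(686/240, 21/7) = 3 servings → $1.95.
hummus only: max(686/163, 21/2) = 10.5 servings → $9.45.
brown rice only: max(686/142, 21/1) = 21 servings → $6.30.
carrots + chickpeas: the both-tight solution has a negative serving — not a feasible corner.
carrots + hummus: the both-tight solution has a negative serving — not a feasible corner.
carrots + brown rice: the both-tight solution has a negative serving — not a feasible corner.
chickpeas + hummus: the both-tight solution has a negative serving — not a feasible corner.
chickpeas + brown rice with both targets exact would need a negative amount; discard.
hummus + brown rice: intersection lies outside the first quadrant.
The minimum over all feasible corners is $1.95.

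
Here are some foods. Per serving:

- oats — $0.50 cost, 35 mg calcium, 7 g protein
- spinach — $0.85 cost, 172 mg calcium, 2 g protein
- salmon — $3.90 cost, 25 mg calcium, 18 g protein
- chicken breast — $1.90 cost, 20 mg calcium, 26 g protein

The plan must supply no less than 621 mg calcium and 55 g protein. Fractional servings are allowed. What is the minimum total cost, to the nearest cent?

$5.44

This is a tiny linear program; its minimum lies at a vertex of the feasible set. List the vertices and price them.
oats only: max(621/35, 55/7) = 17.74 servings → $8.87.
spinach only: max(621/172, 55/2) = 27.5 servings → $23.38.
salmon only: max(621/25, 55/18) = 24.84 servings → $96.88.
chicken breast only: max(621/20, 55/26) = 31.05 servings → $58.99.
oats + spinach with both tight: 7.247 servings and 2.136 servings → $5.44.
oats + salmon: the both-tight solution has a negative serving — not a feasible corner.
oats + chicken breast: intersection lies outside the first quadrant.
spinach + salmon with both tight: 3.218 servings and 2.698 servings → $13.26.
spinach + chicken breast with both tight: 3.395 servings and 1.854 servings → $6.41.
salmon + chicken breast with both targets exact would need a negative amount; discard.
The minimum over all feasible corners is $5.44.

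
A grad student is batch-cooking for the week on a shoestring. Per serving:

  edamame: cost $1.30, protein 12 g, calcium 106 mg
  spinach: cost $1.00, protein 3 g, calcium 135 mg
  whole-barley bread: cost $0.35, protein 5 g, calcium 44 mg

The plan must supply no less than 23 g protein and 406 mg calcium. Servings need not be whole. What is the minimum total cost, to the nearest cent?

With two linear requirements the optimum uses one or two foods; enumerate the corners.
edamame only: max(23/12, 406/106) = 3.83 servings → $4.98.
spinach only: max(23/3, 406/135) = 7.667 servings → $7.67.
whole-barley bread only: max(23/5, 406/44) = 9.227 servings → $3.23.
edamame + spinach with both tight: 1.449 servings and 1.869 servings → $3.75.
edamame + whole-barley bread: the both-tight solution has a negative serving — not a feasible corner.
spinach + whole-barley bread with both tight: 1.875 servings and 3.475 servings → $3.09.
The minimum over all feasible corners is $3.09.

$3.09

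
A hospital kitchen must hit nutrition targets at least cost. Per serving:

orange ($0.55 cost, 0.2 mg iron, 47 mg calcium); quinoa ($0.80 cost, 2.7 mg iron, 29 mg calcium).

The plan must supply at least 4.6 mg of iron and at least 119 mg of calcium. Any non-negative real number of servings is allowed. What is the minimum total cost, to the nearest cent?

Minimising a linear cost over {iron ≥ 4.6, calcium ≥ 119, servings ≥ 0} — the optimum is at a vertex, using one or two foods.
orange only: max(4.6/0.2, 119/47) = 23 servings → $12.65.
quinoa only: max(4.6/2.7, 119/29) = 4.103 servings → $3.28.
orange + quinoa with both tight: 1.552 servings and 1.589 servings → $2.12.
The minimum over all feasible corners is $2.12.

$2.12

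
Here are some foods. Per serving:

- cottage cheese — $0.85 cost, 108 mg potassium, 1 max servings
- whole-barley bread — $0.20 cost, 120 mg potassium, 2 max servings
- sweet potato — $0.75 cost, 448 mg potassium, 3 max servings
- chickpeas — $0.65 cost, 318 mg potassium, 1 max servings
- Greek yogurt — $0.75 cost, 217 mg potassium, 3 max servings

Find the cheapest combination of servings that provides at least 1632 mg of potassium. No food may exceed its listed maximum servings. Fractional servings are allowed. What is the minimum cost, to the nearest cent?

Cost per mg of potassium: whole-barley bread $0.0017, sweet potato $0.0017, chickpeas $0.0020, Greek yogurt $0.0035, cottage cheese $0.0079.
Take 2 servings of whole-barley bread: +240.0 mg potassium for $0.40 (total $0.40, still need 1392.0 mg).
Take 3 servings of sweet potato: +1344.0 mg potassium for $2.25 (total $2.65, still need 48.0 mg).
Take 0.1509 servings of chickpeas: +48.0 mg potassium for $0.10 (total $2.75, still need 0.0 mg).
Greedy by cheapest-per-mg is optimal for a single linear constraint, so the minimum cost is $2.75.

$2.75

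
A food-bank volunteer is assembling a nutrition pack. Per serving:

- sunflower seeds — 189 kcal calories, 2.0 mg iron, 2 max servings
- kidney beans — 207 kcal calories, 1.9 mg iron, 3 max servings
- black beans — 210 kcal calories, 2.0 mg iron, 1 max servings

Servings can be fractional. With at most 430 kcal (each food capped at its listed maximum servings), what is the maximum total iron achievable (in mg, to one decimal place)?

4.5 mg

Iron per kcal: sunflower seeds 0.01058, black beans 0.009524, kidney beans 0.009179.
Take 2 servings of sunflower seeds: uses 378 kcal, +4.0 mg iron (running total 4.0 mg).
Take 0.2476 servings of black beans: uses 52 kcal, +0.5 mg iron (running total 4.5 mg).
Greedy by best ratio exhausts the calories allowance optimally: 4.5 mg.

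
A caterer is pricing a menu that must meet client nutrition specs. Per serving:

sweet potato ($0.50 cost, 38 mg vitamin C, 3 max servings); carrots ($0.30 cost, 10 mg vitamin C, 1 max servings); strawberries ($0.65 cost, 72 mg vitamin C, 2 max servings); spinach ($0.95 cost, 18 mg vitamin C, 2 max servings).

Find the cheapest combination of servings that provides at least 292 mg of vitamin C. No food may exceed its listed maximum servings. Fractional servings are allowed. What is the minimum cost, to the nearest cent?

Cost per mg of vitamin C: strawberries $0.0090, sweet potato $0.0132, carrots $0.0300, spinach $0.0528.
Take 2 servings of strawberries: +144.0 mg vitamin C for $1.30 (total $1.30, still need 148.0 mg).
Take 3 servings of sweet potato: +114.0 mg vitamin C for $1.50 (total $2.80, still need 34.0 mg).
Take 1 serving of carrots: +10.0 mg vitamin C for $0.30 (total $3.10, still need 24.0 mg).
Take 1.333 servings of spinach: +24.0 mg vitamin C for $1.27 (total $4.37, still need 0.0 mg).
Filling from the cheapest source first is optimal under one linear minimum: $4.37.

$4.37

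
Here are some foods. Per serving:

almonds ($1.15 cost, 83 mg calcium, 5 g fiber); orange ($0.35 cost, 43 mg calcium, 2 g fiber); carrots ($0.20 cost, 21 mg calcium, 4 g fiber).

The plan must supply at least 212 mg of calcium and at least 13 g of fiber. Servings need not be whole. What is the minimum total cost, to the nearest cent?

$1.76

An LP optimum is at a vertex; with two nutrient constraints at most two foods are used. Check each candidate.
almonds only: max(212/83, 13/5) = 2.6 servings → $2.99.
orange only: max(212/43, 13/2) = 6.5 servings → $2.27.
carrots only: max(212/21, 13/4) = 10.1 servings → $2.02.
almonds + orange with both targets exact would need a negative amount; discard.
almonds + carrots with both tight: 2.533 servings and 0.0837 servings → $2.93.
orange + carrots with both tight: 4.423 servings and 1.038 servings → $1.76.
The minimum over all feasible corners is $1.76.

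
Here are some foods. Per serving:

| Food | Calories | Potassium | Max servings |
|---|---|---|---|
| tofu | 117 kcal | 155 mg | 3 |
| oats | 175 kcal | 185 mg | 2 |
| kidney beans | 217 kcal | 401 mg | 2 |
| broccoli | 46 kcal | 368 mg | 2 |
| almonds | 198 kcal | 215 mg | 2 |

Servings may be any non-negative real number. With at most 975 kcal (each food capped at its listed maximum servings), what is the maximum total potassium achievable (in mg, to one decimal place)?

2109.4 mg

Potassium per kcal: broccoli 8, kidney beans 1.848, tofu 1.325, almonds 1.086, oats 1.057.
Take 2 servings of broccoli: uses 92 kcal, +736.0 mg potassium (running total 736.0 mg).
Take 2 servings of kidney beans: uses 434 kcal, +802.0 mg potassium (running total 1538.0 mg).
Take 3 servings of tofu: uses 351 kcal, +465.0 mg potassium (running total 2003.0 mg).
Take 0.4949 servings of almonds: uses 98 kcal, +106.4 mg potassium (running total 2109.4 mg).
Greedy by best ratio exhausts the calories allowance optimally: 2109.4 mg.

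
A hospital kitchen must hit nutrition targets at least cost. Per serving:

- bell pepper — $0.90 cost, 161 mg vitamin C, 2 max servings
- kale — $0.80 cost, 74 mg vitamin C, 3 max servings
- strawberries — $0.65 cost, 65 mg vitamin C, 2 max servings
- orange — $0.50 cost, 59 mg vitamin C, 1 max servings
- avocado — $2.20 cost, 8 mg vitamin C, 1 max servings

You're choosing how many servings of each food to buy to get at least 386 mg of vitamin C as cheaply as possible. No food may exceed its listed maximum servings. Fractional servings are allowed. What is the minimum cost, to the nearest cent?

$2.35

Cost per mg of vitamin C: bell pepper $0.0056, orange $0.0085, strawberries $0.0100, kale $0.0108, avocado $0.2750.
Take 2 servings of bell pepper: +322.0 mg vitamin C for $1.80 (total $1.80, still need 64.0 mg).
Take 1 serving of orange: +59.0 mg vitamin C for $0.50 (total $2.30, still need 5.0 mg).
Take 0.07692 servings of strawberries: +5.0 mg vitamin C for $0.05 (total $2.35, still need 0.0 mg).
Greedy by cheapest-per-mg is optimal for a single linear constraint, so the minimum cost is $2.35.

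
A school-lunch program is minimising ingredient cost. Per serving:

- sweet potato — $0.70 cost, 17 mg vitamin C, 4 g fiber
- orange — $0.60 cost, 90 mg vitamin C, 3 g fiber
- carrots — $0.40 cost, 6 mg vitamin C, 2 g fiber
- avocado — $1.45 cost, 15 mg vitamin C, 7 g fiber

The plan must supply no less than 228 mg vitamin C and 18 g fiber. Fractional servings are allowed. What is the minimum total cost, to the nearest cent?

At the optimum either one food covers both requirements or two foods hit both targets exactly; no other combination can be cheaper.
sweet potato only: max(228/17, 18/4) = 13.41 servings → $9.39.
orange only: max(228/90, 18/3) = 6 servings → $3.60.
carrots only: max(228/6, 18/2) = 38 servings → $15.20.
avocado only: max(228/15, 18/7) = 15.2 servings → $22.04.
sweet potato + orange with both tight: 3.029 servings and 1.961 servings → $3.30.
sweet potato + carrots with both targets exact would need a negative amount; discard.
sweet potato + avocado: intersection lies outside the first quadrant.
orange + carrots with both tight: 2.148 servings and 5.778 servings → $3.60.
orange + avocado with both tight: 2.267 servings and 1.6 servings → $3.68.
carrots + avocado with both targets exact would need a negative amount; discard.
The minimum over all feasible corners is $3.30.

$3.30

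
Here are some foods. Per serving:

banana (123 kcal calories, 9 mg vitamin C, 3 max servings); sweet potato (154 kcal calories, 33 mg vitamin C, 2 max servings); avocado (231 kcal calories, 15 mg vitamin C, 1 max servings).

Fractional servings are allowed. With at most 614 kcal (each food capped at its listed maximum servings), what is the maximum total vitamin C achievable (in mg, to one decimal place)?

88.4 mg

Vitamin C per kcal: sweet potato 0.2143, banana 0.07317, avocado 0.06494.
Take 2 servings of sweet potato: uses 308 kcal, +66.0 mg vitamin C (running total 66.0 mg).
Take 2.488 servings of banana: uses 306 kcal, +22.4 mg vitamin C (running total 88.4 mg).
Greedy by best ratio exhausts the calories allowance optimally: 88.4 mg.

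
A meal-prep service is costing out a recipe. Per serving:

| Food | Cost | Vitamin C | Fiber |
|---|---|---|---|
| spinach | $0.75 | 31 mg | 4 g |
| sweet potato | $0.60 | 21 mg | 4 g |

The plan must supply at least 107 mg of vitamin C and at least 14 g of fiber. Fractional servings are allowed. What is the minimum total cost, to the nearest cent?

$2.60

For a min-cost LP with two ≥-constraints, a basic feasible solution has at most two positive variables.
spinach only: max(107/31, 14/4) = 3.5 servings → $2.62.
sweet potato only: max(107/21, 14/4) = 5.095 servings → $3.06.
spinach + sweet potato with both tight: 3.35 servings and 0.15 servings → $2.60.
The minimum over all feasible corners is $2.60.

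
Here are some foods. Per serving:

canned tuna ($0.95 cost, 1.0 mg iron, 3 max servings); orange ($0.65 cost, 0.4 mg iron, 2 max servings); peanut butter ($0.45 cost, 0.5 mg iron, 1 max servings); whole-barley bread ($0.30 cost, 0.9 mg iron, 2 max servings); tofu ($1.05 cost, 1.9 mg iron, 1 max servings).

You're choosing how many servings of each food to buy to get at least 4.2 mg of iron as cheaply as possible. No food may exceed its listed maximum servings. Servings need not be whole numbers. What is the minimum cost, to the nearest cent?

Cost per mg of iron: whole-barley bread $0.3333, tofu $0.5526, peanut butter $0.9000, canned tuna $0.9500, orange $1.6250.
Take 2 servings of whole-barley bread: +1.8 mg iron for $0.60 (total $0.60, still need 2.4 mg).
Take 1 serving of tofu: +1.9 mg iron for $1.05 (total $1.65, still need 0.5 mg).
Take 1 serving of peanut butter: +0.5 mg iron for $0.45 (total $2.10, still need 0.0 mg).
Filling from the cheapest source first is optimal under one linear minimum: $2.10.

$2.10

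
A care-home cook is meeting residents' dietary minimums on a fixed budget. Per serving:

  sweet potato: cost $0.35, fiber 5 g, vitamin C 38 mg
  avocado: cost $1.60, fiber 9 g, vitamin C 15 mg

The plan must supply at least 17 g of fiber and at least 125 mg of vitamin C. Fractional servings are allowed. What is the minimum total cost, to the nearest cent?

$1.19

Two binding constraints pin down two serving amounts, so the optimal mix uses at most two foods. The candidates are each food alone (scaled to the tighter of fiber/vitamin C) and each pair with both constraints tight.
sweet potato only: max(17/5, 125/38) = 3.4 servings → $1.19.
avocado only: max(17/9, 125/15) = 8.333 servings → $13.33.
sweet potato + avocado with both tight: 3.258 servings and 0.07865 servings → $1.27.
The minimum over all feasible corners is $1.19.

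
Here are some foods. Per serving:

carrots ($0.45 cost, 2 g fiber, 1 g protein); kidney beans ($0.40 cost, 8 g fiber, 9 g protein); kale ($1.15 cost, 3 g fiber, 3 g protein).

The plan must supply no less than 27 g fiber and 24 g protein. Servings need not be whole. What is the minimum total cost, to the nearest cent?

Compare the cost at each extreme point of the feasible region.
carrots only: max(27/2, 24/1) = 24 servings → $10.80.
kidney beans only: max(27/8, 24/9) = 3.375 servings → $1.35.
kale only: max(27/3, 24/3) = 9 servings → $10.35.
carrots + kidney beans with both tight: 5.1 servings and 2.1 servings → $3.13.
carrots + kale with both tight: 3 servings and 7 servings → $9.40.
kidney beans + kale with both targets exact would need a negative amount; discard.
The minimum over all feasible corners is $1.35.

$1.35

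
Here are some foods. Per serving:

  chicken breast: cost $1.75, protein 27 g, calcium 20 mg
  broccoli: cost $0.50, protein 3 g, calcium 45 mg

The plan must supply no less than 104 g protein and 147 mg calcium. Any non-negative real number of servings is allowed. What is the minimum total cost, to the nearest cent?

$7.24

At the optimum either one food covers both requirements or two foods hit both targets exactly; no other combination can be cheaper.
chicken breast only: max(104/27, 147/20) = 7.35 servings → $12.86.
broccoli only: max(104/3, 147/45) = 34.67 servings → $17.33.
chicken breast + broccoli with both tight: 3.67 servings and 1.635 servings → $7.24.
The minimum over all feasible corners is $7.24.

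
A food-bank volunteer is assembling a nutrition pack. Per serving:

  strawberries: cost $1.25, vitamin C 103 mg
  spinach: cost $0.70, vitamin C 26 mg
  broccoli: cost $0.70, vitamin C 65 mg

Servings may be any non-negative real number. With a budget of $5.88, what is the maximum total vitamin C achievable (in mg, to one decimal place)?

Vitamin C per dollar: broccoli 92.86, strawberries 82.4, spinach 37.14.
With no serving limits, spend the whole cost allowance on broccoli: $5.88 / $0.70 × 65 mg = 546.0 mg.

546.0 mg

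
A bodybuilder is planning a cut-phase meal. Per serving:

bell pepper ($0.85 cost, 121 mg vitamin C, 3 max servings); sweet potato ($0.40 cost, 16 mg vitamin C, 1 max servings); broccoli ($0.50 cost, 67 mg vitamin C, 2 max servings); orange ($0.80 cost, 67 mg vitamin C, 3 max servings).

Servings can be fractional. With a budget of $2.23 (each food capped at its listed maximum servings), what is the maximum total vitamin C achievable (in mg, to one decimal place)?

317.4 mg

Vitamin C per dollar: bell pepper 142.4, broccoli 134, orange 83.75, sweet potato 40.
Take 2.624 servings of bell pepper: spends $2.23, +317.4 mg vitamin C (running total 317.4 mg).
Greedy by best ratio exhausts the cost allowance optimally: 317.4 mg.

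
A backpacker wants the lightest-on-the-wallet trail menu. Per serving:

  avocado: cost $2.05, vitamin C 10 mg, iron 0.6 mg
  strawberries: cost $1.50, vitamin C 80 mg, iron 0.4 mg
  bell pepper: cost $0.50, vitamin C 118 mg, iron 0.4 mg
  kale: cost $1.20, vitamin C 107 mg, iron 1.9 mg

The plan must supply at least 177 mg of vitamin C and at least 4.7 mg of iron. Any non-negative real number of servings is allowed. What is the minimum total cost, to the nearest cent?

$2.97

An LP optimum is at a vertex; with two nutrient constraints at most two foods are used. Check each candidate.
avocado only: max(177/10, 4.7/0.6) = 17.7 servings → $36.28.
strawberries only: max(177/80, 4.7/0.4) = 11.75 servings → $17.62.
bell pepper only: max(177/118, 4.7/0.4) = 11.75 servings → $5.88.
kale only: max(177/107, 4.7/1.9) = 2.474 servings → $2.97.
avocado + strawberries with both tight: 6.936 servings and 1.345 servings → $16.24.
avocado + bell pepper with both tight: 7.243 servings and 0.8862 servings → $15.29.
avocado + kale with both tight: 3.686 servings and 1.31 servings → $9.13.
strawberries + bell pepper: the both-tight solution has a negative serving — not a feasible corner.
strawberries + kale: the both-tight solution has a negative serving — not a feasible corner.
bell pepper + kale: the both-tight solution has a negative serving — not a feasible corner.
So the least-cost plan costs $2.97.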